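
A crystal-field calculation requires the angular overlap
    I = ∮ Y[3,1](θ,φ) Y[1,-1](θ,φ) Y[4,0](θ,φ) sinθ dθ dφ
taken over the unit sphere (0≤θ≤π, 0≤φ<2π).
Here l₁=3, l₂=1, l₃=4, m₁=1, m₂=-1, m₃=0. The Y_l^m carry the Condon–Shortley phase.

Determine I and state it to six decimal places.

Checks pass: Σm=0; 8 even; l₃=4∈[2,4].
(2·3+1)(2·1+1)(2·4+1) = 189
Δ: 0! 6! 2! / 9! → 1/252
sum: t=0:+1/36 = 1/36
3j²(3 1 4; 0 0 0) = Δ·Π!·Σ² = 4/63  (sign +1)
sum: t=0:+1/96 = 1/96
3j²(3 1 4; 1 -1 0) = Δ·Π!·Σ² = 1/42  (sign +1)
combine: 4πI² = 189·4/63·1/42 = 2/7
take √, sign +1: I = 0.15078601

0.150786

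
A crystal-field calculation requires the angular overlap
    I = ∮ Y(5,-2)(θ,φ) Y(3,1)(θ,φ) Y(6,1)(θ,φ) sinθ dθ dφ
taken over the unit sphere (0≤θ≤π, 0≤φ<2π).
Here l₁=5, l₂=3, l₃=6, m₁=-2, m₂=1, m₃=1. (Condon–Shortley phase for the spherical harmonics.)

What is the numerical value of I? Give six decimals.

0.080575

m-sum 0 ✓  L=14 even ✓  2≤6≤8 ✓
Π(2lᵢ+1) = 11×7×13 = 1001
triangle coeff Δ(5,3,6) = 1/675675
Σ_t [0,2]: t=0:+1/8640 t=1:−1/2304 t=2:+1/8640 = -7/34560
(3j)²=7/429 [(5 3 6; 0 0 0)], sign=-1
Σ_t [0,2]: t=0:+1/241920 t=1:−1/8640 t=2:+1/5760 = 1/16128
(3j)²=5/1001 [(5 3 6; -2 1 1)], sign=-1
⇒ 4πI² = 35/429
I = (+1)√(35/429/(4π)) = 0.08057502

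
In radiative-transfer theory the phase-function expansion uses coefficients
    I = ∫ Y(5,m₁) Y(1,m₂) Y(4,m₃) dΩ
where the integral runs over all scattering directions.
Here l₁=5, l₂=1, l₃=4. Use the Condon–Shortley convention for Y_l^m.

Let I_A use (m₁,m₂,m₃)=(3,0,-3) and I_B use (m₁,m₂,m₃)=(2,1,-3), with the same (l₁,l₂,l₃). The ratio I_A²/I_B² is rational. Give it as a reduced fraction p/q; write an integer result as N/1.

16/3

Shared (l₁,l₂,l₃)=(5,1,4): N and (l;000)² cancel in I_A²/I_B².
A: Δ = 2!·8!·0!/11! = 1/495; Racah Σ t=1..1: t=1:−1/5040 = -1/5040; ⇒ 3j(5 1 4; 3 0 -3)² = 16/495, sgn +1
B: Δ = 2!·8!·0!/11! = 1/495; Racah Σ t=2..2: t=2:+1/10080 = 1/10080; ⇒ 3j(5 1 4; 2 1 -3)² = 1/165, sgn -1
I_A²/I_B² = (16/495)/(1/165) = 16/3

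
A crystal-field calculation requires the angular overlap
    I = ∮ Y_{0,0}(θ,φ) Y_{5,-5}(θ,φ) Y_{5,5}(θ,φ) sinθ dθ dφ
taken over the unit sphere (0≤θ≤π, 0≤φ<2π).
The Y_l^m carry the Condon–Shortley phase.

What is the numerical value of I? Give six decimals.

Checks pass: Σm=0; 10 even; l₃=5∈[5,5].
(2·0+1)(2·5+1)(2·5+1) = 121
Δ: 0! 0! 10! / 11! → 1/11
sum: t=0:+1/14400 = 1/14400
3j²(0 5 5; 0 0 0) = Δ·Π!·Σ² = 1/11  (sign -1)
sum: t=0:+1/3628800 = 1/3628800
3j²(0 5 5; 0 -5 5) = Δ·Π!·Σ² = 1/11  (sign +1)
combine: 4πI² = 121·1/11·1/11 = 1/1
take √, sign -1: I = -0.28209479

-0.282095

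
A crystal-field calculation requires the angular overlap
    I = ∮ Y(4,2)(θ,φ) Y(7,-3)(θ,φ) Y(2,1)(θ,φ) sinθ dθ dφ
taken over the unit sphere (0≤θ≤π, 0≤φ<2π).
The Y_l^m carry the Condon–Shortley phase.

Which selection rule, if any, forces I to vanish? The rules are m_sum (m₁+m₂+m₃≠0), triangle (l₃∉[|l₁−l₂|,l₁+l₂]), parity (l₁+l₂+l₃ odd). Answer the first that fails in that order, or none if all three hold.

Σmᵢ = 0  ✓
l₃∈[|l₁−l₂|,l₁+l₂]=[3,11], have l₃=2  ✗
Σlᵢ = 13 ⇒ odd

triangle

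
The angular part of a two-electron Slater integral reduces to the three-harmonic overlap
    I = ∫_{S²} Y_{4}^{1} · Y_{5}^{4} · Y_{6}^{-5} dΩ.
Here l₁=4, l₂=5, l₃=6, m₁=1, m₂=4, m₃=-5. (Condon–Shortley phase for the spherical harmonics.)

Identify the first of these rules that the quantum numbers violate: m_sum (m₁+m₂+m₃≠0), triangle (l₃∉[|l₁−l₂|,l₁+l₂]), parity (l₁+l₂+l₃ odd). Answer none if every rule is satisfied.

parity

m₁+m₂+m₃ = 1 + 4 − 5 = 0  ✓
triangle: |4−5|=1 ≤ l₃=6 ≤ 4+5=9  ✓
parity: l₁+l₂+l₃ = 15 is odd  ✗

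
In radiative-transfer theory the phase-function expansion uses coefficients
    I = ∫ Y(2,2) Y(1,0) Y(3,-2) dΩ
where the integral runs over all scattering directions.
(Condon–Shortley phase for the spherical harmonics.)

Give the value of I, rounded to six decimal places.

0.184674

Checks pass: Σm=0; 6 even; l₃=3∈[1,3].
(2·2+1)(2·1+1)(2·3+1) = 105
Δ: 0! 4! 2! / 7! → 1/105
sum: t=0:+1/4 = 1/4
3j²(2 1 3; 0 0 0) = Δ·Π!·Σ² = 3/35  (sign -1)
sum: t=0:+1/24 = 1/24
3j²(2 1 3; 2 0 -2) = Δ·Π!·Σ² = 1/21  (sign -1)
combine: 4πI² = 105·3/35·1/21 = 3/7
take √, sign +1: I = 0.18467439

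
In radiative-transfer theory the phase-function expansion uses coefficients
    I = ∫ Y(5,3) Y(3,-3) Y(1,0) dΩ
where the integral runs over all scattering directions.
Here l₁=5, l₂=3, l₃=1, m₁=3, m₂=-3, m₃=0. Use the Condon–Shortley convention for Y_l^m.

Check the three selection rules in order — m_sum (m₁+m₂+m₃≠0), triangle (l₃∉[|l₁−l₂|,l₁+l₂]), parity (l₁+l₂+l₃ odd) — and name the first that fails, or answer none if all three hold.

triangle

Σmᵢ = 0  ✓
l₃∈[|l₁−l₂|,l₁+l₂]=[2,8], have l₃=1  ✗
Σlᵢ = 9 ⇒ odd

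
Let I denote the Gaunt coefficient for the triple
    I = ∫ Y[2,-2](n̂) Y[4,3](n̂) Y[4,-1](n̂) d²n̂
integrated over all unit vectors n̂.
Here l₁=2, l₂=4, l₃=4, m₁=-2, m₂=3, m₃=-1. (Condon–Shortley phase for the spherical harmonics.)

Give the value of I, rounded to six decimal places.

Rules hold: Σm=0, L=10 even, 2≤4≤6.
N = 5·9·9 = 405
Δ = 2!·2!·6!/11! = 1/13860
Racah Σ t=0..2: t=0:+1/192 t=1:−1/36 t=2:+1/192 = -5/288
⇒ 3j(2 4 4; 0 0 0)² = 20/693, sgn -1
Racah Σ t=2..2: t=2:+1/480 = 1/480
⇒ 3j(2 4 4; -2 3 -1)² = 3/110, sgn -1
4πI² = N·(3j₀)²·(3jₘ)² = 270/847
I = +1·√(0.318772/4π) = 0.15927046

0.159270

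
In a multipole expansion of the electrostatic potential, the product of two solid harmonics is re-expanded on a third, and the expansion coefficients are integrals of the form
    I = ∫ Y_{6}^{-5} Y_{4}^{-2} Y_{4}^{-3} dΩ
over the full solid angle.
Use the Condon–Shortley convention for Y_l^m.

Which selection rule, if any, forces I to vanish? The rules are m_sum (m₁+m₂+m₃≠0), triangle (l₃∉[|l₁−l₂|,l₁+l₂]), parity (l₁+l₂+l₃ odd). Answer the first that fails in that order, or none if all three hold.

m_sum

Σmᵢ = -10  ✗
l₃∈[|l₁−l₂|,l₁+l₂]=[2,10], have l₃=4
Σlᵢ = 14 ⇒ even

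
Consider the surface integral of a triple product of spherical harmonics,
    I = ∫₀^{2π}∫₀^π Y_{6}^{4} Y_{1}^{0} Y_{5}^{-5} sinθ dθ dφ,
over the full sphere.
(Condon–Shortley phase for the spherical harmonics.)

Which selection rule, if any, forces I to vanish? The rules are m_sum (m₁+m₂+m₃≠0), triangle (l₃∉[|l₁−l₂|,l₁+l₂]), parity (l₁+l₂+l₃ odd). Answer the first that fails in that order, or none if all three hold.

m_sum

azimuthal sum: 4 + 0 − 5 = -1  ✗
5 ≤ 5 ≤ 7 (triangle on l)
L = 6 + 1 + 5 = 12 (even)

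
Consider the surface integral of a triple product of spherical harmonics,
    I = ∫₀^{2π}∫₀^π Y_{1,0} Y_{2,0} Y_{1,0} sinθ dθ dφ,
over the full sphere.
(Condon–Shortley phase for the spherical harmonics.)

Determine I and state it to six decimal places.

0.252313

Checks pass: Σm=0; 4 even; l₃=1∈[1,3].
(2·1+1)(2·2+1)(2·1+1) = 45
Δ: 2! 0! 2! / 5! → 1/30
sum: t=1:−1/1 = -1/1
3j²(1 2 1; 0 0 0) = Δ·Π!·Σ² = 2/15  (sign +1)
(m-triple is (0,0,0) — same symbol as above.)
combine: 4πI² = 45·2/15·2/15 = 4/5
take √, sign +1: I = 0.25231325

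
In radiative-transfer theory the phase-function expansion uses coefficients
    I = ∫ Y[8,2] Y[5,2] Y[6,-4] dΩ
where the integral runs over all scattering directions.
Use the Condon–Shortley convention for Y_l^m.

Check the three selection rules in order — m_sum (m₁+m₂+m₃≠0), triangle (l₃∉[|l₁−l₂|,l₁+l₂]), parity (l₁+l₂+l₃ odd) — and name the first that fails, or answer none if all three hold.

m₁+m₂+m₃ = 2 + 2 − 4 = 0  ✓
triangle: |8−5|=3 ≤ l₃=6 ≤ 8+5=13  ✓
parity: l₁+l₂+l₃ = 19 is odd  ✗

parity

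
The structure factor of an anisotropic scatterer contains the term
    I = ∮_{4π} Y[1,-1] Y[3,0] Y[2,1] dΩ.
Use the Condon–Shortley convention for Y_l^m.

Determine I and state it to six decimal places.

0.143048

m-sum 0 ✓  L=6 even ✓  2≤2≤4 ✓
Π(2lᵢ+1) = 3×7×5 = 105
triangle coeff Δ(1,3,2) = 1/105
Σ_t [1,1]: t=1:−1/4 = -1/4
(3j)²=3/35 [(1 3 2; 0 0 0)], sign=-1
Σ_t [2,2]: t=2:+1/12 = 1/12
(3j)²=1/35 [(1 3 2; -1 0 1)], sign=-1
⇒ 4πI² = 9/35
I = (+1)√(9/35/(4π)) = 0.14304817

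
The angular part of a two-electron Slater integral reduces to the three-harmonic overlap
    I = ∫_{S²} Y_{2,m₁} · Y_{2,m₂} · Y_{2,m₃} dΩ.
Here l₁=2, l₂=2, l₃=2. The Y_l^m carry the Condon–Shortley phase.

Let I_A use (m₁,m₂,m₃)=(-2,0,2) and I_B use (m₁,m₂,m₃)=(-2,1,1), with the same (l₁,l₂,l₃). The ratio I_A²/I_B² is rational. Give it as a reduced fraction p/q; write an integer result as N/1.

2/3

Same 2,2,2: normalisation and zero-m 3j drop out of the ratio.
A: Δ: 2! 2! 2! / 7! → 1/630; sum: t=2:+1/8 = 1/8; 3j²(2 2 2; -2 0 2) = Δ·Π!·Σ² = 2/35  (sign +1)
B: Δ: 2! 2! 2! / 7! → 1/630; sum: t=2:+1/4 = 1/4; 3j²(2 2 2; -2 1 1) = Δ·Π!·Σ² = 3/35  (sign -1)
I_A²/I_B² = (2/35)/(3/35) = 2/3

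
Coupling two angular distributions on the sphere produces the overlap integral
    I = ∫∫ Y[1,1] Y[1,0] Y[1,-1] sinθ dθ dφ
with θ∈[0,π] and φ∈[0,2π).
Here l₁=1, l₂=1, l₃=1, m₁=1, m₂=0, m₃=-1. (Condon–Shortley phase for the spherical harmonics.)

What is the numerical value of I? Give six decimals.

0.000000

L=3 odd ⇒ parity kills the (l;000) factor ⇒ I = 0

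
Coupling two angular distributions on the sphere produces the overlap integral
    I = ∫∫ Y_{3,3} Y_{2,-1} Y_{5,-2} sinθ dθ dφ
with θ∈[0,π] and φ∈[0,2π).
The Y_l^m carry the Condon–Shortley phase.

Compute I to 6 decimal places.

m-sum 0 ✓  L=10 even ✓  1≤5≤5 ✓
Π(2lᵢ+1) = 7×5×11 = 385
triangle coeff Δ(3,2,5) = 1/2310
Σ_t [0,0]: t=0:+1/144 = 1/144
(3j)²=10/231 [(3 2 5; 0 0 0)], sign=-1
Σ_t [0,0]: t=0:+1/4320 = 1/4320
(3j)²=1/330 [(3 2 5; 3 -1 -2)], sign=-1
⇒ 4πI² = 5/99
I = (+1)√(5/99/(4π)) = 0.06339609

0.063396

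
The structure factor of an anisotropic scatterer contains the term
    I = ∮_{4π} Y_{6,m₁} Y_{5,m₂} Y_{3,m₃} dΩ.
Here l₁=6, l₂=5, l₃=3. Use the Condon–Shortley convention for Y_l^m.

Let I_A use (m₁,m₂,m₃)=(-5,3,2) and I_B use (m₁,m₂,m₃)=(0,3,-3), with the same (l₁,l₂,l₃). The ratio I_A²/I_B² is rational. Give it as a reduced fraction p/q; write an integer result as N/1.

33/14

l's match ⇒ only the (l;m) 3-j factors differ between A and B.
A: triangle coeff Δ(6,5,3) = 1/675675; Σ_t [7,8]: t=7:−1/120960 t=8:+1/483840 = -1/161280; (3j)²=2/91 [(6 5 3; -5 3 2)], sign=+1
B: triangle coeff Δ(6,5,3) = 1/675675; Σ_t [6,6]: t=6:+1/69120 = 1/69120; (3j)²=4/429 [(6 5 3; 0 3 -3)], sign=+1
I_A²/I_B² = (2/91)/(4/429) = 33/14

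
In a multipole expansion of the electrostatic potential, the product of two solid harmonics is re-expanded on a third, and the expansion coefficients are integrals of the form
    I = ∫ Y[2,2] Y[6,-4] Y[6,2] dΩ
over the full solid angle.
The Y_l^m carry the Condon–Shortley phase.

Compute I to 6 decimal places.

-0.153870

Checks pass: Σm=0; 14 even; l₃=6∈[4,8].
(2·2+1)(2·6+1)(2·6+1) = 845
Δ: 2! 2! 10! / 15! → 1/90090
sum: t=0:+1/69120 t=1:−1/14400 t=2:+1/69120 = -7/172800
3j²(2 6 6; 0 0 0) = Δ·Π!·Σ² = 14/715  (sign -1)
sum: t=0:+1/322560 = 1/322560
3j²(2 6 6; 2 -4 2) = Δ·Π!·Σ² = 18/1001  (sign +1)
combine: 4πI² = 845·14/715·18/1001 = 36/121
take √, sign -1: I = -0.15386989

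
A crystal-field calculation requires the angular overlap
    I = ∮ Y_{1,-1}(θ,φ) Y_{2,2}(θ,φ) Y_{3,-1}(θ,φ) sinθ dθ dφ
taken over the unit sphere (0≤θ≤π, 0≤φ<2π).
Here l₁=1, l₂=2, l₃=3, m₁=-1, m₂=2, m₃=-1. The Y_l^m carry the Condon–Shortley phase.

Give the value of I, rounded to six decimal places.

m-sum 0 ✓  L=6 even ✓  1≤3≤3 ✓
Π(2lᵢ+1) = 3×5×7 = 105
triangle coeff Δ(1,2,3) = 1/105
Σ_t [0,0]: t=0:+1/4 = 1/4
(3j)²=3/35 [(1 2 3; 0 0 0)], sign=-1
Σ_t [0,0]: t=0:+1/48 = 1/48
(3j)²=1/105 [(1 2 3; -1 2 -1)], sign=+1
⇒ 4πI² = 3/35
I = (-1)√(3/35/(4π)) = -0.08258890

-0.082589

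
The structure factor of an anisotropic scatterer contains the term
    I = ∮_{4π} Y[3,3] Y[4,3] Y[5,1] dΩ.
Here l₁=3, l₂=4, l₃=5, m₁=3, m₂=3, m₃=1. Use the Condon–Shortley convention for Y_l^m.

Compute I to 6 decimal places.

m-sum = 3 + 3 + 1 = 7 ≠ 0 ⇒ I = 0

0.000000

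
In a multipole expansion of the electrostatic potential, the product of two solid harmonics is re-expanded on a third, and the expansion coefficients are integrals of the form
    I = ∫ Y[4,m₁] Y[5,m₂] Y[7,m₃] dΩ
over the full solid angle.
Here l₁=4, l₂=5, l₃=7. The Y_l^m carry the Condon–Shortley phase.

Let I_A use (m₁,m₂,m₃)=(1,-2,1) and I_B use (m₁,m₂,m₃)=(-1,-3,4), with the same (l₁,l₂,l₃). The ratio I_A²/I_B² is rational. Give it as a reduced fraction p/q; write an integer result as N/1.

3362/1859

Shared (l₁,l₂,l₃)=(4,5,7): N and (l;000)² cancel in I_A²/I_B².
A: Δ = 2!·6!·8!/17! = 1/6126120; Racah Σ t=0..2: t=0:+1/51840 t=1:−1/69120 t=2:+1/1209600 = 41/7257600; ⇒ 3j(4 5 7; 1 -2 1)² = 1681/510510, sgn +1
B: Δ = 2!·6!·8!/17! = 1/6126120; Racah Σ t=0..2: t=0:+1/345600 t=1:−1/241920 t=2:+1/2903040 = -13/14515200; ⇒ 3j(4 5 7; -1 -3 4)² = 13/7140, sgn +1
I_A²/I_B² = (1681/510510)/(13/7140) = 3362/1859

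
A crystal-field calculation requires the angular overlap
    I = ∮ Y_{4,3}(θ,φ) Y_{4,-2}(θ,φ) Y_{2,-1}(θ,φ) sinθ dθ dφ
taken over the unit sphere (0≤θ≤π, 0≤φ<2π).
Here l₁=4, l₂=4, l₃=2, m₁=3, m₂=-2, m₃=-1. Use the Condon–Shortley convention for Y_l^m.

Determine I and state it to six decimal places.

m-sum 0 ✓  L=10 even ✓  0≤2≤8 ✓
Π(2lᵢ+1) = 9×9×5 = 405
triangle coeff Δ(4,4,2) = 1/13860
Σ_t [2,4]: t=2:+1/192 t=3:−1/36 t=4:+1/192 = -5/288
(3j)²=20/693 [(4 4 2; 0 0 0)], sign=-1
Σ_t [0,1]: t=0:+1/1440 t=1:−1/240 = -1/288
(3j)²=5/132 [(4 4 2; 3 -2 -1)], sign=+1
⇒ 4πI² = 375/847
I = (-1)√(375/847/(4π)) = -0.18770204

-0.187702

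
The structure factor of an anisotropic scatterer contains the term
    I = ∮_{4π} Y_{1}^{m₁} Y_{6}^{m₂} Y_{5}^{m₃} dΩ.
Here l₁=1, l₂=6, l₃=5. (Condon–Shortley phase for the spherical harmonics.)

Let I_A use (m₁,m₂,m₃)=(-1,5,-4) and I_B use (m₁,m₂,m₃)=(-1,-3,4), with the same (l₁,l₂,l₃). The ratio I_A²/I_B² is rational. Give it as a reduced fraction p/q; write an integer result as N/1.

l's match ⇒ only the (l;m) 3-j factors differ between A and B.
A: triangle coeff Δ(1,6,5) = 1/858; Σ_t [2,2]: t=2:+1/725760 = 1/725760; (3j)²=5/78 [(1 6 5; -1 5 -4)], sign=-1
B: triangle coeff Δ(1,6,5) = 1/858; Σ_t [2,2]: t=2:+1/725760 = 1/725760; (3j)²=1/286 [(1 6 5; -1 -3 4)], sign=-1
I_A²/I_B² = (5/78)/(1/286) = 55/3

55/3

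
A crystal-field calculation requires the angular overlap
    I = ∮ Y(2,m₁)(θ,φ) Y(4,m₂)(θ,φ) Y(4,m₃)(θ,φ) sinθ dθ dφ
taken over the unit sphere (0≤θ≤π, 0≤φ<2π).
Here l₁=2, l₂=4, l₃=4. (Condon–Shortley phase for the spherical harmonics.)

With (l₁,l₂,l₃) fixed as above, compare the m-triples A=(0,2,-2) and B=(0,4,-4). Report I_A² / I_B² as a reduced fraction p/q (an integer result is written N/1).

l's match ⇒ only the (l;m) 3-j factors differ between A and B.
A: triangle coeff Δ(2,4,4) = 1/13860; Σ_t [0,2]: t=0:+1/2880 t=1:−1/120 t=2:+1/192 = -1/360; (3j)²=16/3465 [(2 4 4; 0 2 -2)], sign=-1
B: triangle coeff Δ(2,4,4) = 1/13860; Σ_t [2,2]: t=2:+1/2880 = 1/2880; (3j)²=28/495 [(2 4 4; 0 4 -4)], sign=+1
I_A²/I_B² = (16/3465)/(28/495) = 4/49

4/49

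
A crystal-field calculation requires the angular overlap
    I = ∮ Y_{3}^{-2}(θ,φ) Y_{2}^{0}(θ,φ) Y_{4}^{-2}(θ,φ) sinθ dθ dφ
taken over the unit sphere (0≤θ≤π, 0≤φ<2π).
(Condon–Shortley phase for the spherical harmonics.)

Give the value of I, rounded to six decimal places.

-2 + 0 − 2 = -4 ≠ 0: azimuthal integral kills it; I = 0

0.000000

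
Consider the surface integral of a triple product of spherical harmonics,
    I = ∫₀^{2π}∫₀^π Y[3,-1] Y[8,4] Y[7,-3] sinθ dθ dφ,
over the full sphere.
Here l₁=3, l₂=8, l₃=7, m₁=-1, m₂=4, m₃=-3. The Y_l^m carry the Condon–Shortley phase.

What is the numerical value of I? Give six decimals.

m-sum 0 ✓  L=18 even ✓  5≤7≤11 ✓
Π(2lᵢ+1) = 7×17×15 = 1785
triangle coeff Δ(3,8,7) = 1/5290740
Σ_t [1,3]: t=1:−1/7257600 t=2:+1/2073600 t=3:−1/7257600 = 1/4838400
(3j)²=252/20995 [(3 8 7; 0 0 0)], sign=-1
Σ_t [2,4]: t=2:+1/58060800 t=3:−1/13063680 t=4:+1/46448640 = -79/2090188800
(3j)²=68651/5290740 [(3 8 7; -1 4 -3)], sign=-1
⇒ 4πI² = 1441671/5185765
I = (+1)√(1441671/5185765/(4π)) = 0.14873793

0.148738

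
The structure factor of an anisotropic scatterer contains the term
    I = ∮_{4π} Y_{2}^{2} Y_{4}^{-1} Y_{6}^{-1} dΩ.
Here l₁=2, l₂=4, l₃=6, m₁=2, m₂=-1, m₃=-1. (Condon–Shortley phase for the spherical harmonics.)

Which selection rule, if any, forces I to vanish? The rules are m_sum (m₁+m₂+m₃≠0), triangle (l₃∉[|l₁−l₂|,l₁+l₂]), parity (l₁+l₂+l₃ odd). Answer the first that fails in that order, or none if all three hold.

Σmᵢ = 0  ✓
l₃∈[|l₁−l₂|,l₁+l₂]=[2,6], have l₃=6  ✓
Σlᵢ = 12 ⇒ even  ✓

none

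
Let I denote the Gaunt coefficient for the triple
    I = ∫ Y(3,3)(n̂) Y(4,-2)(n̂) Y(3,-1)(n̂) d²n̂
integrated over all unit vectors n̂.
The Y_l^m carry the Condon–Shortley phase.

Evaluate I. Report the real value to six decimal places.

Rules hold: Σm=0, L=10 even, 1≤3≤7.
N = 7·9·7 = 441
Δ = 4!·2!·4!/11! = 1/34650
Racah Σ t=1..3: t=1:−1/72 t=2:+1/16 t=3:−1/72 = 5/144
⇒ 3j(3 4 3; 0 0 0)² = 2/77, sgn -1
Racah Σ t=0..0: t=0:+1/192 = 1/192
⇒ 3j(3 4 3; 3 -2 -1)² = 3/77, sgn +1
4πI² = N·(3j₀)²·(3jₘ)² = 54/121
I = -1·√(0.446281/4π) = -0.18845135

-0.188451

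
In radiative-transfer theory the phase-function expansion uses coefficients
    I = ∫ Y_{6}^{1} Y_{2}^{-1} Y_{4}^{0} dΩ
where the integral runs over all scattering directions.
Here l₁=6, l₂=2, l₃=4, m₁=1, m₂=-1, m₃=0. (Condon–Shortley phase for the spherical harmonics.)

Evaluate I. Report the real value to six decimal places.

-0.210395

Rules hold: Σm=0, L=12 even, 4≤4≤8.
N = 13·5·9 = 585
Δ = 4!·8!·0!/13! = 1/6435
Racah Σ t=2..2: t=2:+1/2304 = 1/2304
⇒ 3j(6 2 4; 0 0 0)² = 5/143, sgn +1
Racah Σ t=1..1: t=1:−1/3456 = -1/3456
⇒ 3j(6 2 4; 1 -1 0)² = 35/1287, sgn -1
4πI² = N·(3j₀)²·(3jₘ)² = 875/1573
I = -1·√(0.556262/4π) = -0.21039467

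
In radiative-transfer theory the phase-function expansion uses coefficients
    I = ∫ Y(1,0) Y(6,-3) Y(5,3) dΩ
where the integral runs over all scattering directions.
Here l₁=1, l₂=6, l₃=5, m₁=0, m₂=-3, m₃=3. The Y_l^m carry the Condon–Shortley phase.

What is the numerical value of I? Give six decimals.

Rules hold: Σm=0, L=12 even, 5≤5≤7.
N = 3·13·11 = 429
Δ = 2!·0!·10!/13! = 1/858
Racah Σ t=1..1: t=1:−1/14400 = -1/14400
⇒ 3j(1 6 5; 0 0 0)² = 6/143, sgn +1
Racah Σ t=1..1: t=1:−1/80640 = -1/80640
⇒ 3j(1 6 5; 0 -3 3)² = 9/286, sgn -1
4πI² = N·(3j₀)²·(3jₘ)² = 81/143
I = -1·√(0.566434/4π) = -0.21230956

-0.212310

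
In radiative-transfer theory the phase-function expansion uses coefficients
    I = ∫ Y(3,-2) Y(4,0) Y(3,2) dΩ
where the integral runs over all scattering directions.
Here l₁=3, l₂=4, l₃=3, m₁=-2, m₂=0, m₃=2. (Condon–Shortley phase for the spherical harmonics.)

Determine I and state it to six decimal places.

m-sum 0 ✓  L=10 even ✓  1≤3≤7 ✓
Π(2lᵢ+1) = 7×9×7 = 441
triangle coeff Δ(3,4,3) = 1/34650
Σ_t [1,3]: t=1:−1/72 t=2:+1/16 t=3:−1/72 = 5/144
(3j)²=2/77 [(3 4 3; 0 0 0)], sign=-1
Σ_t [3,4]: t=3:−1/72 t=4:+1/576 = -7/576
(3j)²=7/198 [(3 4 3; -2 0 2)], sign=+1
⇒ 4πI² = 49/121
I = (-1)√(49/121/(4π)) = -0.17951487

-0.179515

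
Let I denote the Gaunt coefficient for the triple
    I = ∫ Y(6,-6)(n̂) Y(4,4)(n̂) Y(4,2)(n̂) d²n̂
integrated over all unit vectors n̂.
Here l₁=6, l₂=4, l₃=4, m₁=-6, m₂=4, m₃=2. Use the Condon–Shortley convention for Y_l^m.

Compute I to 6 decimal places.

-0.163436

Checks pass: Σm=0; 14 even; l₃=4∈[2,10].
(2·6+1)(2·4+1)(2·4+1) = 1053
Δ: 6! 6! 2! / 15! → 1/1261260
sum: t=2:+1/4608 t=3:−1/1296 t=4:+1/4608 = -7/20736
3j²(6 4 4; 0 0 0) = Δ·Π!·Σ² = 20/1287  (sign -1)
sum: t=6:+1/1036800 = 1/1036800
3j²(6 4 4; -6 4 2) = Δ·Π!·Σ² = 4/195  (sign +1)
combine: 4πI² = 1053·20/1287·4/195 = 48/143
take √, sign -1: I = -0.16343598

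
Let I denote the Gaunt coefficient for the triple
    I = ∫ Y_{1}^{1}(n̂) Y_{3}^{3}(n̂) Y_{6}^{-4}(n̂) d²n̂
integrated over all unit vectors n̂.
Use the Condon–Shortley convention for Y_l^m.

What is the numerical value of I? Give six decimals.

triangle: need 2≤l₃≤4, have 6; I=0

0.000000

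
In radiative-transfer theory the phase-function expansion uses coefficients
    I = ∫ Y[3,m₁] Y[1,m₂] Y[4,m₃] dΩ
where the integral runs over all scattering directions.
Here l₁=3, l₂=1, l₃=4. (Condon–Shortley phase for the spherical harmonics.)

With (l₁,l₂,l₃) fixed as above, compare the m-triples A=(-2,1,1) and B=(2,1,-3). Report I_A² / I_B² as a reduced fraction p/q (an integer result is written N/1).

Shared (l₁,l₂,l₃)=(3,1,4): N and (l;000)² cancel in I_A²/I_B².
A: Δ = 0!·6!·2!/9! = 1/252; Racah Σ t=0..0: t=0:+1/240 = 1/240; ⇒ 3j(3 1 4; -2 1 1)² = 1/84, sgn -1
B: Δ = 0!·6!·2!/9! = 1/252; Racah Σ t=0..0: t=0:+1/240 = 1/240; ⇒ 3j(3 1 4; 2 1 -3)² = 1/12, sgn -1
I_A²/I_B² = (1/84)/(1/12) = 1/7

1/7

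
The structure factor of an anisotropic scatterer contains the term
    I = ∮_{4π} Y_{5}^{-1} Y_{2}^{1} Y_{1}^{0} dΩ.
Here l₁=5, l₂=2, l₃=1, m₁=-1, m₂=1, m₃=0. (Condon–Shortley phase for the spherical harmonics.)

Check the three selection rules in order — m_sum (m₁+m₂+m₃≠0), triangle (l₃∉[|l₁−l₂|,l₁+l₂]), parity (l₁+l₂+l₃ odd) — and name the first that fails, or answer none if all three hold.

Σmᵢ = 0  ✓
l₃∈[|l₁−l₂|,l₁+l₂]=[3,7], have l₃=1  ✗
Σlᵢ = 8 ⇒ even

triangle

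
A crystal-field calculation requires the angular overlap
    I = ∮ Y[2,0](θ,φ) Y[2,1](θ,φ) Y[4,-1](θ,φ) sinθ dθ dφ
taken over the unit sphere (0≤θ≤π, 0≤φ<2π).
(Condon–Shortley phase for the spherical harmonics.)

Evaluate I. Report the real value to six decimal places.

m-sum 0 ✓  L=8 even ✓  0≤4≤4 ✓
Π(2lᵢ+1) = 5×5×9 = 225
triangle coeff Δ(2,2,4) = 1/630
Σ_t [0,0]: t=0:+1/16 = 1/16
(3j)²=2/35 [(2 2 4; 0 0 0)], sign=+1
Σ_t [0,0]: t=0:+1/24 = 1/24
(3j)²=1/21 [(2 2 4; 0 1 -1)], sign=-1
⇒ 4πI² = 30/49
I = (-1)√(30/49/(4π)) = -0.22072812

-0.220728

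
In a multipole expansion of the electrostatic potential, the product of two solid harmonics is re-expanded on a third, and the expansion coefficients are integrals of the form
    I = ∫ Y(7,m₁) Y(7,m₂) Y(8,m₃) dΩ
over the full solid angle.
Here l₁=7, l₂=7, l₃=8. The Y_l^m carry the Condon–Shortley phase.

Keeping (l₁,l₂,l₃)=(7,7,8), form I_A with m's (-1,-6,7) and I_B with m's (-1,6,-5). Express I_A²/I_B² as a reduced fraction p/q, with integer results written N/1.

125/28

l's match ⇒ only the (l;m) 3-j factors differ between A and B.
A: triangle coeff Δ(7,7,8) = 1/22086194130; Σ_t [0,1]: t=0:+1/146313216000 t=1:−1/24385536000 = -1/29262643200; (3j)²=650/52003 [(7 7 8; -1 -6 7)], sign=+1
B: triangle coeff Δ(7,7,8) = 1/22086194130; Σ_t [5,6]: t=5:−1/3483648000 t=6:+1/5225472000 = -1/10450944000; (3j)²=104/37145 [(7 7 8; -1 6 -5)], sign=+1
I_A²/I_B² = (650/52003)/(104/37145) = 125/28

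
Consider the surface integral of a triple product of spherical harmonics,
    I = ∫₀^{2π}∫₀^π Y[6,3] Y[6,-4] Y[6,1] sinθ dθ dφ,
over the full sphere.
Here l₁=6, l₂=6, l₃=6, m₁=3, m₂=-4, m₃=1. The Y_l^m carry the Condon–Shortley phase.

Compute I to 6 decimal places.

-0.084679

m-sum 0 ✓  L=18 even ✓  0≤6≤12 ✓
Π(2lᵢ+1) = 13×13×13 = 2197
triangle coeff Δ(6,6,6) = 1/325909584
Σ_t [0,6]: t=0:+1/373248000 t=1:−1/1728000 t=2:+1/110592 t=3:−1/46656 t=4:+1/110592 t=5:−1/1728000 t=6:+1/373248000 = -7/1555200
(3j)²=400/46189 [(6 6 6; 0 0 0)], sign=-1
Σ_t [0,2]: t=0:+1/1244160 t=1:−1/691200 t=2:+1/4147200 = -1/2488320
(3j)²=875/184756 [(6 6 6; 3 -4 1)], sign=+1
⇒ 4πI² = 1137500/12623809
I = (-1)√(1137500/12623809/(4π)) = -0.08467897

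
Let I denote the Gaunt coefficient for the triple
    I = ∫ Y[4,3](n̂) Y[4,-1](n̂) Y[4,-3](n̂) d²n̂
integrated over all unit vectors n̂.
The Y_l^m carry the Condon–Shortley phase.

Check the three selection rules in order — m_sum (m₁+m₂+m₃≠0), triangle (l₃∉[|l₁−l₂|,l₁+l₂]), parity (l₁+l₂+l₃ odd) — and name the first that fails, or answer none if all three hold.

m_sum

Σmᵢ = -1  ✗
l₃∈[|l₁−l₂|,l₁+l₂]=[0,8], have l₃=4
Σlᵢ = 12 ⇒ even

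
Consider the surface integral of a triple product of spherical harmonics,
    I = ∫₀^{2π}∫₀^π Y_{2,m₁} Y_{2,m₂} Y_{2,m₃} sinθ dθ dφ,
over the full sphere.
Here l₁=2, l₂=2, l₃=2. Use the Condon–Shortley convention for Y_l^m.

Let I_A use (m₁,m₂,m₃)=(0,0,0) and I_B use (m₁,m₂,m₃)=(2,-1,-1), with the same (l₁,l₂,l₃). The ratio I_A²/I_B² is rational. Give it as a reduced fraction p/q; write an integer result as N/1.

2/3

l's match ⇒ only the (l;m) 3-j factors differ between A and B.
A: triangle coeff Δ(2,2,2) = 1/630; Σ_t [0,2]: t=0:+1/8 t=1:−1/1 t=2:+1/8 = -3/4; (3j)²=2/35 [(2 2 2; 0 0 0)], sign=-1
B: triangle coeff Δ(2,2,2) = 1/630; Σ_t [0,0]: t=0:+1/4 = 1/4; (3j)²=3/35 [(2 2 2; 2 -1 -1)], sign=-1
I_A²/I_B² = (2/35)/(3/35) = 2/3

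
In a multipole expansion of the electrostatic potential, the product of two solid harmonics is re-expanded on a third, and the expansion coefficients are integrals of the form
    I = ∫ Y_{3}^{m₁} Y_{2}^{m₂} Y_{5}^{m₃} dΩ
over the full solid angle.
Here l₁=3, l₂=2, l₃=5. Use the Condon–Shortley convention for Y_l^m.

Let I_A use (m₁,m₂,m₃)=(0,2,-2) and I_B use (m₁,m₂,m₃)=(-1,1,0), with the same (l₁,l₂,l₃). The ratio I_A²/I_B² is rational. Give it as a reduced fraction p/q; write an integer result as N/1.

l's match ⇒ only the (l;m) 3-j factors differ between A and B.
A: triangle coeff Δ(3,2,5) = 1/2310; Σ_t [0,0]: t=0:+1/864 = 1/864; (3j)²=1/66 [(3 2 5; 0 2 -2)], sign=-1
B: triangle coeff Δ(3,2,5) = 1/2310; Σ_t [0,0]: t=0:+1/288 = 1/288; (3j)²=5/231 [(3 2 5; -1 1 0)], sign=-1
I_A²/I_B² = (1/66)/(5/231) = 7/10

7/10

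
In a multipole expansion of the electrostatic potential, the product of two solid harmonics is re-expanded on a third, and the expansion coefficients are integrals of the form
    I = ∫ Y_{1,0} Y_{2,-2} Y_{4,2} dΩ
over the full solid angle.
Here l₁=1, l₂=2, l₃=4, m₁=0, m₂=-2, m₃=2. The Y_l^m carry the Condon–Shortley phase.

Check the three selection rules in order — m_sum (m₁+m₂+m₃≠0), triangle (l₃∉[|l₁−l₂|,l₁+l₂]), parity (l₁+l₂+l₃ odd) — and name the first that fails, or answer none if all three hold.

m₁+m₂+m₃ = 0 − 2 + 2 = 0  ✓
triangle: |1−2|=1 ≤ l₃=4 ≤ 1+2=3  ✗
parity: l₁+l₂+l₃ = 7 is odd

triangle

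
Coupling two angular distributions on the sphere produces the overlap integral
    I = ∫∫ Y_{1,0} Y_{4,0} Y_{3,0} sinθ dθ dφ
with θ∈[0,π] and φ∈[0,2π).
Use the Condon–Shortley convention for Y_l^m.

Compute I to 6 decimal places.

0.246233

Rules hold: Σm=0, L=8 even, 3≤3≤5.
N = 3·9·7 = 189
Δ = 2!·0!·6!/9! = 1/252
Racah Σ t=1..1: t=1:−1/36 = -1/36
⇒ 3j(1 4 3; 0 0 0)² = 4/63, sgn +1
(m-triple is (0,0,0) — same symbol as above.)
4πI² = N·(3j₀)²·(3jₘ)² = 16/21
I = +1·√(0.761905/4π) = 0.24623252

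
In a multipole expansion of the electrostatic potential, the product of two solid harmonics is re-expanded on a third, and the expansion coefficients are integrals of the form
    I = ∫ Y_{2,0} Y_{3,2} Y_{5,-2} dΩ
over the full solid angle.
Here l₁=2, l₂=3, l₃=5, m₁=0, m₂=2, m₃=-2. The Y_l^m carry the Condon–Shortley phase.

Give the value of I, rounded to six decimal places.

Checks pass: Σm=0; 10 even; l₃=5∈[1,5].
(2·2+1)(2·3+1)(2·5+1) = 385
Δ: 0! 4! 6! / 11! → 1/2310
sum: t=0:+1/144 = 1/144
3j²(2 3 5; 0 0 0) = Δ·Π!·Σ² = 10/231  (sign -1)
sum: t=0:+1/480 = 1/480
3j²(2 3 5; 0 2 -2) = Δ·Π!·Σ² = 3/110  (sign -1)
combine: 4πI² = 385·10/231·3/110 = 5/11
take √, sign +1: I = 0.19018827

0.190188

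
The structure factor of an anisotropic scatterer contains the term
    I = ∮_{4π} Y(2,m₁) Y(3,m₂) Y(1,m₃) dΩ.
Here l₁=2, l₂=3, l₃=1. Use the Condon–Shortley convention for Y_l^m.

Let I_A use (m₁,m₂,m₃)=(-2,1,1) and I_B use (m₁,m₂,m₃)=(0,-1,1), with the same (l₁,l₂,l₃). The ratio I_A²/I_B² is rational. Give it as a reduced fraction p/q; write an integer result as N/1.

1/6

l's match ⇒ only the (l;m) 3-j factors differ between A and B.
A: triangle coeff Δ(2,3,1) = 1/105; Σ_t [4,4]: t=4:+1/48 = 1/48; (3j)²=1/105 [(2 3 1; -2 1 1)], sign=+1
B: triangle coeff Δ(2,3,1) = 1/105; Σ_t [2,2]: t=2:+1/8 = 1/8; (3j)²=2/35 [(2 3 1; 0 -1 1)], sign=+1
I_A²/I_B² = (1/105)/(2/35) = 1/6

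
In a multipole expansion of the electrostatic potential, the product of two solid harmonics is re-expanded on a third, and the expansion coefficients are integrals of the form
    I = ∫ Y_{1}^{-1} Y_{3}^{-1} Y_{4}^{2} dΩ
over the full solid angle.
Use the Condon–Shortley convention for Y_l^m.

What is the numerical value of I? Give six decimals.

0.238414

Rules hold: Σm=0, L=8 even, 2≤4≤4.
N = 3·7·9 = 189
Δ = 0!·2!·6!/9! = 1/252
Racah Σ t=0..0: t=0:+1/36 = 1/36
⇒ 3j(1 3 4; 0 0 0)² = 4/63, sgn +1
Racah Σ t=0..0: t=0:+1/96 = 1/96
⇒ 3j(1 3 4; -1 -1 2)² = 5/84, sgn +1
4πI² = N·(3j₀)²·(3jₘ)² = 5/7
I = +1·√(0.714286/4π) = 0.23841361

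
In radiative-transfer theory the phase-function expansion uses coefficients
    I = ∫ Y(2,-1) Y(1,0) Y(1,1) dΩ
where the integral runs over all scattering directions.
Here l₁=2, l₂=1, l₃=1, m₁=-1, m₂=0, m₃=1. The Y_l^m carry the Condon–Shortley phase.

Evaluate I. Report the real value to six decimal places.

m-sum 0 ✓  L=4 even ✓  1≤1≤3 ✓
Π(2lᵢ+1) = 5×3×3 = 45
triangle coeff Δ(2,1,1) = 1/30
Σ_t [1,1]: t=1:−1/1 = -1/1
(3j)²=2/15 [(2 1 1; 0 0 0)], sign=+1
Σ_t [1,1]: t=1:−1/2 = -1/2
(3j)²=1/10 [(2 1 1; -1 0 1)], sign=-1
⇒ 4πI² = 3/5
I = (-1)√(3/5/(4π)) = -0.21850969

-0.218510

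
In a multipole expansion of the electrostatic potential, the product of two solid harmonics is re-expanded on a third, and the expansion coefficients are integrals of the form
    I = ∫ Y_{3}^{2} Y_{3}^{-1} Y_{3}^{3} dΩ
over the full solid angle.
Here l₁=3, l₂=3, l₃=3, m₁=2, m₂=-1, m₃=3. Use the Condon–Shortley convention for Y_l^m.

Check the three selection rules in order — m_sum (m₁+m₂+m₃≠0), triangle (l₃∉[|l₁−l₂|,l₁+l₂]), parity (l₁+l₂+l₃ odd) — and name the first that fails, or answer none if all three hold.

m_sum

Σmᵢ = 4  ✗
l₃∈[|l₁−l₂|,l₁+l₂]=[0,6], have l₃=3
Σlᵢ = 9 ⇒ odd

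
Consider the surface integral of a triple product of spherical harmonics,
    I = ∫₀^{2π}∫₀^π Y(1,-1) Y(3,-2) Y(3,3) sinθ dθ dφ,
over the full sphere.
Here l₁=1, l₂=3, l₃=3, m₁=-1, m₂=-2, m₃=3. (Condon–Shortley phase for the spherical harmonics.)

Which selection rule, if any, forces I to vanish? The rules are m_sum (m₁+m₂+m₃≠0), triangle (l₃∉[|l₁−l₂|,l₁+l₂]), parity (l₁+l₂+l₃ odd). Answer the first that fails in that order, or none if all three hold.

parity

azimuthal sum: -1 − 2 + 3 = 0  ✓
2 ≤ 3 ≤ 4 (triangle on l)  ✓
L = 1 + 3 + 3 = 7 (odd)  ✗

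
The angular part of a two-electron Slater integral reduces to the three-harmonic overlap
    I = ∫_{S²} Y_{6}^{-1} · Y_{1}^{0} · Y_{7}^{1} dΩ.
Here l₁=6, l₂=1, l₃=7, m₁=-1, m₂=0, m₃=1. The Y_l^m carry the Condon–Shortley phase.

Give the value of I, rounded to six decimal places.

m-sum 0 ✓  L=14 even ✓  5≤7≤7 ✓
Π(2lᵢ+1) = 13×3×15 = 585
triangle coeff Δ(6,1,7) = 1/1365
Σ_t [0,0]: t=0:+1/518400 = 1/518400
(3j)²=7/195 [(6 1 7; 0 0 0)], sign=-1
Σ_t [0,0]: t=0:+1/604800 = 1/604800
(3j)²=16/455 [(6 1 7; -1 0 1)], sign=+1
⇒ 4πI² = 48/65
I = (-1)√(48/65/(4π)) = -0.24241473

-0.242415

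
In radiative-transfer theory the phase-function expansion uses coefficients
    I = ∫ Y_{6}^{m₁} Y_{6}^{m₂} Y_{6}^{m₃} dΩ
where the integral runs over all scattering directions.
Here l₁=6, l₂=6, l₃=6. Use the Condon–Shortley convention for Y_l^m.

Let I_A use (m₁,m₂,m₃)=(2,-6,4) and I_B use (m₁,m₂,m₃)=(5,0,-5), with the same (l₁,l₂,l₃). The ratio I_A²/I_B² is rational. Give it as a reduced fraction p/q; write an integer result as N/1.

l's match ⇒ only the (l;m) 3-j factors differ between A and B.
A: triangle coeff Δ(6,6,6) = 1/325909584; Σ_t [0,0]: t=0:+1/24883200 = 1/24883200; (3j)²=70/4199 [(6 6 6; 2 -6 4)], sign=+1
B: triangle coeff Δ(6,6,6) = 1/325909584; Σ_t [0,1]: t=0:+1/62208000 t=1:−1/10368000 = -1/12441600; (3j)²=275/16796 [(6 6 6; 5 0 -5)], sign=+1
I_A²/I_B² = (70/4199)/(275/16796) = 56/55

56/55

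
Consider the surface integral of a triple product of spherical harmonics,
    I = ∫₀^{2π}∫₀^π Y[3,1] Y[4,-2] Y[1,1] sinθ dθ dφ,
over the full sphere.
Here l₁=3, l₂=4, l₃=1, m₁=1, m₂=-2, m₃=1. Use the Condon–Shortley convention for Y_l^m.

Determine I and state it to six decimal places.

0.238414

Checks pass: Σm=0; 8 even; l₃=1∈[1,7].
(2·3+1)(2·4+1)(2·1+1) = 189
Δ: 6! 0! 2! / 9! → 1/252
sum: t=3:−1/36 = -1/36
3j²(3 4 1; 0 0 0) = Δ·Π!·Σ² = 4/63  (sign +1)
sum: t=2:+1/96 = 1/96
3j²(3 4 1; 1 -2 1) = Δ·Π!·Σ² = 5/84  (sign +1)
combine: 4πI² = 189·4/63·5/84 = 5/7
take √, sign +1: I = 0.23841361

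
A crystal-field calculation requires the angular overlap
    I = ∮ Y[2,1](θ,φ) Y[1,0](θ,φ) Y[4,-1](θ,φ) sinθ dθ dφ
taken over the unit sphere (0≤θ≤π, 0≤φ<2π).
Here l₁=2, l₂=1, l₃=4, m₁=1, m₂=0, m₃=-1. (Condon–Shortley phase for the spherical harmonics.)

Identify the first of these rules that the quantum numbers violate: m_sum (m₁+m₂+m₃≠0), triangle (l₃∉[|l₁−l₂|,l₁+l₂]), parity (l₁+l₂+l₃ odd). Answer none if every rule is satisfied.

azimuthal sum: 1 + 0 − 1 = 0  ✓
1 ≤ 4 ≤ 3 (triangle on l)  ✗
L = 2 + 1 + 4 = 7 (odd)

triangle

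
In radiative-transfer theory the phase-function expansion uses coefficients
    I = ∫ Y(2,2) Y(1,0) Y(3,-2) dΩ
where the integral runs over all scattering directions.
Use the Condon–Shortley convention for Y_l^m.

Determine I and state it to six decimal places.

Rules hold: Σm=0, L=6 even, 1≤3≤3.
N = 5·3·7 = 105
Δ = 0!·4!·2!/7! = 1/105
Racah Σ t=0..0: t=0:+1/4 = 1/4
⇒ 3j(2 1 3; 0 0 0)² = 3/35, sgn -1
Racah Σ t=0..0: t=0:+1/24 = 1/24
⇒ 3j(2 1 3; 2 0 -2)² = 1/21, sgn -1
4πI² = N·(3j₀)²·(3jₘ)² = 3/7
I = +1·√(0.428571/4π) = 0.18467439

0.184674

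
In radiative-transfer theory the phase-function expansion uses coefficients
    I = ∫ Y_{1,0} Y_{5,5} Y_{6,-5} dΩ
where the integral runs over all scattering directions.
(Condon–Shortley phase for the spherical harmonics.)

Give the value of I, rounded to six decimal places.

Rules hold: Σm=0, L=12 even, 4≤6≤6.
N = 3·11·13 = 429
Δ = 0!·2!·10!/13! = 1/858
Racah Σ t=0..0: t=0:+1/14400 = 1/14400
⇒ 3j(1 5 6; 0 0 0)² = 6/143, sgn +1
Racah Σ t=0..0: t=0:+1/3628800 = 1/3628800
⇒ 3j(1 5 6; 0 5 -5)² = 1/78, sgn -1
4πI² = N·(3j₀)²·(3jₘ)² = 3/13
I = -1·√(0.230769/4π) = -0.13551395

-0.135514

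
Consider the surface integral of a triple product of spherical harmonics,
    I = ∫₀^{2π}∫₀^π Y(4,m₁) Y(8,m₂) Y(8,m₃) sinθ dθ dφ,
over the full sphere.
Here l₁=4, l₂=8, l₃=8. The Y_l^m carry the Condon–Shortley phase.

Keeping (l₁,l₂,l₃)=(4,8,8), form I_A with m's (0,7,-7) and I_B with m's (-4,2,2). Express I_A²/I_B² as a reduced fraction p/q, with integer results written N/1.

Shared (l₁,l₂,l₃)=(4,8,8): N and (l;000)² cancel in I_A²/I_B².
A: Δ = 4!·4!·12!/21! = 1/185175900; Racah Σ t=3..4: t=3:−1/17244057600 t=4:+1/22992076800 = -1/68976230400; ⇒ 3j(4 8 8; 0 7 -7)² = 13/11628, sgn +1
B: Δ = 4!·4!·12!/21! = 1/185175900; Racah Σ t=4..4: t=4:+1/298598400 = 1/298598400; ⇒ 3j(4 8 8; -4 2 2)² = 70/4199, sgn +1
I_A²/I_B² = (13/11628)/(70/4199) = 169/2520

169/2520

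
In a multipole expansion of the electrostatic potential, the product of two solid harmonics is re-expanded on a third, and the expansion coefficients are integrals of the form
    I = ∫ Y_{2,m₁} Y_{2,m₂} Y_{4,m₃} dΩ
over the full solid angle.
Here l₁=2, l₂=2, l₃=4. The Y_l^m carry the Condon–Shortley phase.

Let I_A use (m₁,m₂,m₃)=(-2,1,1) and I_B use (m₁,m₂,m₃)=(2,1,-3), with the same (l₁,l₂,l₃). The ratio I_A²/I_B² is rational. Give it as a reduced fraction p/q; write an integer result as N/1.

Shared (l₁,l₂,l₃)=(2,2,4): N and (l;000)² cancel in I_A²/I_B².
A: Δ = 0!·4!·4!/9! = 1/630; Racah Σ t=0..0: t=0:+1/144 = 1/144; ⇒ 3j(2 2 4; -2 1 1)² = 1/126, sgn -1
B: Δ = 0!·4!·4!/9! = 1/630; Racah Σ t=0..0: t=0:+1/144 = 1/144; ⇒ 3j(2 2 4; 2 1 -3)² = 1/18, sgn -1
I_A²/I_B² = (1/126)/(1/18) = 1/7

1/7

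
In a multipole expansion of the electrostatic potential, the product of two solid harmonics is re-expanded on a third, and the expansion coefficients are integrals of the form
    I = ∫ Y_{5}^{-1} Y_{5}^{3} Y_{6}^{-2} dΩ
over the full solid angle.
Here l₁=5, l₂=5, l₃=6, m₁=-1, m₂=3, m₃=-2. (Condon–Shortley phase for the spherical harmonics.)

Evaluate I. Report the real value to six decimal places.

Checks pass: Σm=0; 16 even; l₃=6∈[0,10].
(2·5+1)(2·5+1)(2·6+1) = 1573
Δ: 4! 6! 6! / 17! → 1/28588560
sum: t=0:+1/345600 t=1:−1/13824 t=2:+1/5184 t=3:−1/13824 t=4:+1/345600 = 7/129600
3j²(5 5 6; 0 0 0) = Δ·Π!·Σ² = 80/7293  (sign +1)
sum: t=2:+1/138240 t=3:−1/25920 t=4:+1/55296 = -11/829440
3j²(5 5 6; -1 3 -2) = Δ·Π!·Σ² = 11/1326  (sign -1)
combine: 4πI² = 1573·80/7293·11/1326 = 4840/33813
take √, sign -1: I = -0.10672739

-0.106727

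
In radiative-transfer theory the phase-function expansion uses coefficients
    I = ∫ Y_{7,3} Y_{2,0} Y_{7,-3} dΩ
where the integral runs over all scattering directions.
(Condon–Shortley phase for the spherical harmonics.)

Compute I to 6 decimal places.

Rules hold: Σm=0, L=16 even, 5≤7≤9.
N = 15·5·15 = 1125
Δ = 2!·12!·2!/17! = 1/185640
Racah Σ t=0..2: t=0:+1/2419200 t=1:−1/518400 t=2:+1/2419200 = -1/907200
⇒ 3j(7 2 7; 0 0 0)² = 56/3315, sgn +1
Racah Σ t=0..2: t=0:+1/3870720 t=1:−1/2177280 t=2:+1/29030400 = -29/174182400
⇒ 3j(7 2 7; 3 0 -3)² = 841/185640, sgn -1
4πI² = N·(3j₀)²·(3jₘ)² = 4205/48841
I = -1·√(0.0860957/4π) = -0.08277245

-0.082772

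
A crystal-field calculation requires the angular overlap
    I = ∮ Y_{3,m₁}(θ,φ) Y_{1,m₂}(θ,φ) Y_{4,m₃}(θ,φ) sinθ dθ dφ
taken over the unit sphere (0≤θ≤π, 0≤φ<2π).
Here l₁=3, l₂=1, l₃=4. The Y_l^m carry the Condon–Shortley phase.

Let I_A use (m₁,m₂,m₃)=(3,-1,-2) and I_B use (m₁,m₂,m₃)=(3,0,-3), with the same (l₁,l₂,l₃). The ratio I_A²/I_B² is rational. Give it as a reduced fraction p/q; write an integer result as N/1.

l's match ⇒ only the (l;m) 3-j factors differ between A and B.
A: triangle coeff Δ(3,1,4) = 1/252; Σ_t [0,0]: t=0:+1/1440 = 1/1440; (3j)²=1/252 [(3 1 4; 3 -1 -2)], sign=+1
B: triangle coeff Δ(3,1,4) = 1/252; Σ_t [0,0]: t=0:+1/720 = 1/720; (3j)²=1/36 [(3 1 4; 3 0 -3)], sign=-1
I_A²/I_B² = (1/252)/(1/36) = 1/7

1/7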